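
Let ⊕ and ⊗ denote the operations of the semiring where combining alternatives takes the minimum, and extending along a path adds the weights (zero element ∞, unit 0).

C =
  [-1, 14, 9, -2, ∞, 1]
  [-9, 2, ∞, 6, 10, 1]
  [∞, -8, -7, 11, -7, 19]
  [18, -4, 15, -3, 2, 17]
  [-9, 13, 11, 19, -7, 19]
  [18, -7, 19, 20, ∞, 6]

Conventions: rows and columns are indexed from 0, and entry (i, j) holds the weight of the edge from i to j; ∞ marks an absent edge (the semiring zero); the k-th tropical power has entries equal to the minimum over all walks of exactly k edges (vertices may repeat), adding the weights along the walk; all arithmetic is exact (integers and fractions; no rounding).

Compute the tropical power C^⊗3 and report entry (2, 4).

C^⊗2:
  [-2, -6, 2, -5, 0, 0]
  [-10, -6, 0, -11, 3, -8]
  [-17, -15, -14, -2, -14, -7]
  [-13, -7, 8, -6, -5, -3]
  [-16, 3, 0, -11, -14, -8]
  [-16, -5, 12, -1, 3, -6]
C^⊗3:
  [-15, -9, -5, -8, -7, -5]
  [-15, -15, -7, -14, -9, -9]
  [-24, -22, -21, -19, -21, -16]
  [-16, -10, -4, -15, -12, -12]
  [-23, -15, -7, -18, -21, -15]
  [-17, -13, -7, -18, -4, -15]
Key observation: the optimum is the walk 2->2->2->4, with weight (-7) + (-7) + (-7) = -21.
Optimal value attained by: walk 2->2->2->4.
Answer: (C^⊗3)[2][4] = -21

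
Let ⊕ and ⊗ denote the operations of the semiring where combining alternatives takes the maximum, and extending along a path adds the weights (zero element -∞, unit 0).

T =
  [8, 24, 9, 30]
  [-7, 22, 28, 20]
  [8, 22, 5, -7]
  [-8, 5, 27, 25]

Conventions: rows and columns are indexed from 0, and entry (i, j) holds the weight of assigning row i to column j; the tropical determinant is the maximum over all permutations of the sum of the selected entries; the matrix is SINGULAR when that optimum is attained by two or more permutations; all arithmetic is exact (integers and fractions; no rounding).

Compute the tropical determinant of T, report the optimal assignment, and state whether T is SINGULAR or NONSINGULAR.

σ = (0, 1, 2, 3): 8 + 22 + 5 + 25 = 60
σ = (0, 1, 3, 2): 8 + 22 + (-7) + 27 = 50
σ = (0, 2, 1, 3): 8 + 28 + 22 + 25 = 83
σ = (0, 2, 3, 1): 8 + 28 + (-7) + 5 = 34
σ = (0, 3, 1, 2): 8 + 20 + 22 + 27 = 77
σ = (0, 3, 2, 1): 8 + 20 + 5 + 5 = 38
σ = (1, 0, 2, 3): 24 + (-7) + 5 + 25 = 47
σ = (1, 0, 3, 2): 24 + (-7) + (-7) + 27 = 37
σ = (1, 2, 0, 3): 24 + 28 + 8 + 25 = 85
σ = (1, 2, 3, 0): 24 + 28 + (-7) + (-8) = 37
σ = (1, 3, 0, 2): 24 + 20 + 8 + 27 = 79
σ = (1, 3, 2, 0): 24 + 20 + 5 + (-8) = 41
σ = (2, 0, 1, 3): 9 + (-7) + 22 + 25 = 49
σ = (2, 0, 3, 1): 9 + (-7) + (-7) + 5 = 0
σ = (2, 1, 0, 3): 9 + 22 + 8 + 25 = 64
σ = (2, 1, 3, 0): 9 + 22 + (-7) + (-8) = 16
σ = (2, 3, 0, 1): 9 + 20 + 8 + 5 = 42
σ = (2, 3, 1, 0): 9 + 20 + 22 + (-8) = 43
σ = (3, 0, 1, 2): 30 + (-7) + 22 + 27 = 72
σ = (3, 0, 2, 1): 30 + (-7) + 5 + 5 = 33
σ = (3, 1, 0, 2): 30 + 22 + 8 + 27 = 87
σ = (3, 1, 2, 0): 30 + 22 + 5 + (-8) = 49
σ = (3, 2, 0, 1): 30 + 28 + 8 + 5 = 71
σ = (3, 2, 1, 0): 30 + 28 + 22 + (-8) = 72
Optimal value attained by: σ = (3, 1, 0, 2).
Answer: det⊕(T) = 87; verdict: NONSINGULAR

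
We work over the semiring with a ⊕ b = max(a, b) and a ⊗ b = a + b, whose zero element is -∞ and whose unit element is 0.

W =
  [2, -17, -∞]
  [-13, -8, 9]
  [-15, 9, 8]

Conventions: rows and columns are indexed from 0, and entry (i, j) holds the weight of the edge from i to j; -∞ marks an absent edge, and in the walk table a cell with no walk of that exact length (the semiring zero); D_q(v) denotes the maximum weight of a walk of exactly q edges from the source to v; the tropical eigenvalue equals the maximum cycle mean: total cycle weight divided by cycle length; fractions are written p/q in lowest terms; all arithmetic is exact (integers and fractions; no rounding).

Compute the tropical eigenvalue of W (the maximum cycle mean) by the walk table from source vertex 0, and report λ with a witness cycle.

q=0: [0, -∞, -∞]
q=1: [2, -17, -∞]
q=2: [4, -15, -8]
q=3: [6, 1, 0]
Optimal cycle mean attained by: cycle 1->2->1, total 9 + 9, length 2.
Answer: λ = 9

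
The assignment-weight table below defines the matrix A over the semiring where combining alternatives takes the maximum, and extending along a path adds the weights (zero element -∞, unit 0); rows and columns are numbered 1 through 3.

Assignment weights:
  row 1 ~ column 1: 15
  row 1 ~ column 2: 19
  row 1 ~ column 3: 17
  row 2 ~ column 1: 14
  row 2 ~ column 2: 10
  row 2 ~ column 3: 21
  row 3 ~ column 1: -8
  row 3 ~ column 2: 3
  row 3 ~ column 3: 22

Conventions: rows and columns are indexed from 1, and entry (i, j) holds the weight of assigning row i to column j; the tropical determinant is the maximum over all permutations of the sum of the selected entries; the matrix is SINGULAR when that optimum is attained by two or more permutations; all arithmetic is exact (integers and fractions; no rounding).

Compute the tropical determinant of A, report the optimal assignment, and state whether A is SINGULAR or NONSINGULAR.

σ = (1, 2, 3): 15 + 10 + 22 = 47
σ = (1, 3, 2): 15 + 21 + 3 = 39
σ = (2, 1, 3): 19 + 14 + 22 = 55
σ = (2, 3, 1): 19 + 21 + (-8) = 32
σ = (3, 1, 2): 17 + 14 + 3 = 34
σ = (3, 2, 1): 17 + 10 + (-8) = 19
Optimal value attained by: σ = (2, 1, 3).
Answer: det⊕(A) = 55; verdict: NONSINGULAR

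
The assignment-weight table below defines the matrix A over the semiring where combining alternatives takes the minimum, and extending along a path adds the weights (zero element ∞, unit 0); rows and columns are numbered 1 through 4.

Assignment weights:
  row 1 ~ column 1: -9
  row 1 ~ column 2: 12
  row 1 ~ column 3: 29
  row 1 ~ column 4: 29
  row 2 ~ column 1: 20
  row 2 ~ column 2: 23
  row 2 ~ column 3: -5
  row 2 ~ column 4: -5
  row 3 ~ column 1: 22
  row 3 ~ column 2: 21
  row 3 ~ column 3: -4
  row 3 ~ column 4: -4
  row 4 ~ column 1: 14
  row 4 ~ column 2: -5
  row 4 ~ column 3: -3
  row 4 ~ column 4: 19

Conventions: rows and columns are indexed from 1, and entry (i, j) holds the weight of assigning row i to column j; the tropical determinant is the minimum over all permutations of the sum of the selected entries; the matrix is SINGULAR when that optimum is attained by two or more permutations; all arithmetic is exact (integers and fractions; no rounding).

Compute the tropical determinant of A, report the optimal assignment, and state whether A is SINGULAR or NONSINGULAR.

σ = (1, 2, 3, 4): (-9) + 23 + (-4) + 19 = 29
σ = (1, 2, 4, 3): (-9) + 23 + (-4) + (-3) = 7
σ = (1, 3, 2, 4): (-9) + (-5) + 21 + 19 = 26
σ = (1, 3, 4, 2): (-9) + (-5) + (-4) + (-5) = -23
σ = (1, 4, 2, 3): (-9) + (-5) + 21 + (-3) = 4
σ = (1, 4, 3, 2): (-9) + (-5) + (-4) + (-5) = -23
σ = (2, 1, 3, 4): 12 + 20 + (-4) + 19 = 47
σ = (2, 1, 4, 3): 12 + 20 + (-4) + (-3) = 25
σ = (2, 3, 1, 4): 12 + (-5) + 22 + 19 = 48
σ = (2, 3, 4, 1): 12 + (-5) + (-4) + 14 = 17
σ = (2, 4, 1, 3): 12 + (-5) + 22 + (-3) = 26
σ = (2, 4, 3, 1): 12 + (-5) + (-4) + 14 = 17
σ = (3, 1, 2, 4): 29 + 20 + 21 + 19 = 89
σ = (3, 1, 4, 2): 29 + 20 + (-4) + (-5) = 40
σ = (3, 2, 1, 4): 29 + 23 + 22 + 19 = 93
σ = (3, 2, 4, 1): 29 + 23 + (-4) + 14 = 62
σ = (3, 4, 1, 2): 29 + (-5) + 22 + (-5) = 41
σ = (3, 4, 2, 1): 29 + (-5) + 21 + 14 = 59
σ = (4, 1, 2, 3): 29 + 20 + 21 + (-3) = 67
σ = (4, 1, 3, 2): 29 + 20 + (-4) + (-5) = 40
σ = (4, 2, 1, 3): 29 + 23 + 22 + (-3) = 71
σ = (4, 2, 3, 1): 29 + 23 + (-4) + 14 = 62
σ = (4, 3, 1, 2): 29 + (-5) + 22 + (-5) = 41
σ = (4, 3, 2, 1): 29 + (-5) + 21 + 14 = 59
Optimal value attained by: σ = (1, 3, 4, 2).
Answer: det⊕(A) = -23; verdict: SINGULAR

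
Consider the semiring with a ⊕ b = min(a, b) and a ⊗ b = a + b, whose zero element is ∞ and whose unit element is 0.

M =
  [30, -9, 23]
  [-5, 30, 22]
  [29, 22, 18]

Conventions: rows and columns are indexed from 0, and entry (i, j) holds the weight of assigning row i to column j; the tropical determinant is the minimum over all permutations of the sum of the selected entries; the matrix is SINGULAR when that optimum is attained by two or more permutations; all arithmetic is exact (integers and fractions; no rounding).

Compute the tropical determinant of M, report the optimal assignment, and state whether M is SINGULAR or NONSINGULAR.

σ = (0, 1, 2): 30 + 30 + 18 = 78
σ = (0, 2, 1): 30 + 22 + 22 = 74
σ = (1, 0, 2): (-9) + (-5) + 18 = 4
σ = (1, 2, 0): (-9) + 22 + 29 = 42
σ = (2, 0, 1): 23 + (-5) + 22 = 40
σ = (2, 1, 0): 23 + 30 + 29 = 82
Optimal value attained by: σ = (1, 0, 2).
Answer: det⊕(M) = 4; verdict: NONSINGULAR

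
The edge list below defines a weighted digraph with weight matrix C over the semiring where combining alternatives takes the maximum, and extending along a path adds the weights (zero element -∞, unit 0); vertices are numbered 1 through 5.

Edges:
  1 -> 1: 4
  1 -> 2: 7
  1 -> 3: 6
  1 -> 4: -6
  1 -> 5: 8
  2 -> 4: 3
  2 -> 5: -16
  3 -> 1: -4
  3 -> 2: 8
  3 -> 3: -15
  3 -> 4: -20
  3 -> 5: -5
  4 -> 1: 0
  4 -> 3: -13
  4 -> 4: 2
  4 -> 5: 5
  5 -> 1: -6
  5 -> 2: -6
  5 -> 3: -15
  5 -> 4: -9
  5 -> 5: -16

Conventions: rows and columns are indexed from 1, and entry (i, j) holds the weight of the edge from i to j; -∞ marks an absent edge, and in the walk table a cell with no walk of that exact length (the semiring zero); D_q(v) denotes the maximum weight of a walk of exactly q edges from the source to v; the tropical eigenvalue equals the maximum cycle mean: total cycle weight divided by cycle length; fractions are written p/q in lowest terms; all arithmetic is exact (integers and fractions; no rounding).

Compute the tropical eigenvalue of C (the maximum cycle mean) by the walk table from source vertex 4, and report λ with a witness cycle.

q=0: [-∞, -∞, -∞, 0, -∞]
q=1: [0, -∞, -13, 2, 5]
q=2: [4, 7, 6, 4, 8]
q=3: [8, 14, 10, 10, 12]
q=4: [12, 18, 14, 17, 16]
q=5: [17, 22, 18, 21, 22]
Optimal cycle mean attained by: cycle 1->3->2->4->1, total 6 + 8 + 3 + 0, length 4.
Answer: λ = 17/4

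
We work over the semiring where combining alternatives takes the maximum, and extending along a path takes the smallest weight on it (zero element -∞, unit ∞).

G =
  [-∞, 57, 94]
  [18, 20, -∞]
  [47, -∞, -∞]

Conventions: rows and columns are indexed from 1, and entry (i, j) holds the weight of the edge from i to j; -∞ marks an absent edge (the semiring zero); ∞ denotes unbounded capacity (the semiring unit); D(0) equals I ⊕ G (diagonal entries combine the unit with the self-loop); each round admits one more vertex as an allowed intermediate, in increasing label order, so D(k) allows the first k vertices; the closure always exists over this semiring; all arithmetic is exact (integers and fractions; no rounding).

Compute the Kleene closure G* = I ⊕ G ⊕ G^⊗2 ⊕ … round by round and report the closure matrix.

D(0):
  [∞, 57, 94]
  [18, ∞, -∞]
  [47, -∞, ∞]
D(1):
  [∞, 57, 94]
  [18, ∞, 18]
  [47, 47, ∞]
D(2):
  [∞, 57, 94]
  [18, ∞, 18]
  [47, 47, ∞]
D(3):
  [∞, 57, 94]
  [18, ∞, 18]
  [47, 47, ∞]
Answer: G* = [[∞, 57, 94], [18, ∞, 18], [47, 47, ∞]]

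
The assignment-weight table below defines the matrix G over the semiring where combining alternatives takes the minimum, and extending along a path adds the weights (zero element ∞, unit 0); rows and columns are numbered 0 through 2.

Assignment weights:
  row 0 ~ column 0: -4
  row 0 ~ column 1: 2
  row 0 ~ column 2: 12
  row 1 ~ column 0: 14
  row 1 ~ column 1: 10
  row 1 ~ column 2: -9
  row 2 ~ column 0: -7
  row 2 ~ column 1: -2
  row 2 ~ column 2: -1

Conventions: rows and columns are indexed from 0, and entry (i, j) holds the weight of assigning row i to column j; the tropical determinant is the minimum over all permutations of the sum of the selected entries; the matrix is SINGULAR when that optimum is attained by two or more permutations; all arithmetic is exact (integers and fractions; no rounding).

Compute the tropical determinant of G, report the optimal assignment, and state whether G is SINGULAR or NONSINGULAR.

σ = (0, 1, 2): (-4) + 10 + (-1) = 5
σ = (0, 2, 1): (-4) + (-9) + (-2) = -15
σ = (1, 0, 2): 2 + 14 + (-1) = 15
σ = (1, 2, 0): 2 + (-9) + (-7) = -14
σ = (2, 0, 1): 12 + 14 + (-2) = 24
σ = (2, 1, 0): 12 + 10 + (-7) = 15
Optimal value attained by: σ = (0, 2, 1).
Answer: det⊕(G) = -15; verdict: NONSINGULAR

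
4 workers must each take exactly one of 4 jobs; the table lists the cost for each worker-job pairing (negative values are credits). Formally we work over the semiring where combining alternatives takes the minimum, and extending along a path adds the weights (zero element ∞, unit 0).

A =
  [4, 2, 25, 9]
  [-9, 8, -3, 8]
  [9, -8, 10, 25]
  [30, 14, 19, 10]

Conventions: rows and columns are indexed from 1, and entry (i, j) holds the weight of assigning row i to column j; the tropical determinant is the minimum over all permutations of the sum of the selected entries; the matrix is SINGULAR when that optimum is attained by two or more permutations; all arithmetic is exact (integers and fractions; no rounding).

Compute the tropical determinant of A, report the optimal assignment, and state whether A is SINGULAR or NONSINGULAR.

σ = (1, 2, 3, 4): 4 + 8 + 10 + 10 = 32
σ = (1, 2, 4, 3): 4 + 8 + 25 + 19 = 56
σ = (1, 3, 2, 4): 4 + (-3) + (-8) + 10 = 3
σ = (1, 3, 4, 2): 4 + (-3) + 25 + 14 = 40
σ = (1, 4, 2, 3): 4 + 8 + (-8) + 19 = 23
σ = (1, 4, 3, 2): 4 + 8 + 10 + 14 = 36
σ = (2, 1, 3, 4): 2 + (-9) + 10 + 10 = 13
σ = (2, 1, 4, 3): 2 + (-9) + 25 + 19 = 37
σ = (2, 3, 1, 4): 2 + (-3) + 9 + 10 = 18
σ = (2, 3, 4, 1): 2 + (-3) + 25 + 30 = 54
σ = (2, 4, 1, 3): 2 + 8 + 9 + 19 = 38
σ = (2, 4, 3, 1): 2 + 8 + 10 + 30 = 50
σ = (3, 1, 2, 4): 25 + (-9) + (-8) + 10 = 18
σ = (3, 1, 4, 2): 25 + (-9) + 25 + 14 = 55
σ = (3, 2, 1, 4): 25 + 8 + 9 + 10 = 52
σ = (3, 2, 4, 1): 25 + 8 + 25 + 30 = 88
σ = (3, 4, 1, 2): 25 + 8 + 9 + 14 = 56
σ = (3, 4, 2, 1): 25 + 8 + (-8) + 30 = 55
σ = (4, 1, 2, 3): 9 + (-9) + (-8) + 19 = 11
σ = (4, 1, 3, 2): 9 + (-9) + 10 + 14 = 24
σ = (4, 2, 1, 3): 9 + 8 + 9 + 19 = 45
σ = (4, 2, 3, 1): 9 + 8 + 10 + 30 = 57
σ = (4, 3, 1, 2): 9 + (-3) + 9 + 14 = 29
σ = (4, 3, 2, 1): 9 + (-3) + (-8) + 30 = 28
Optimal value attained by: σ = (1, 3, 2, 4).
Answer: det⊕(A) = 3; verdict: NONSINGULAR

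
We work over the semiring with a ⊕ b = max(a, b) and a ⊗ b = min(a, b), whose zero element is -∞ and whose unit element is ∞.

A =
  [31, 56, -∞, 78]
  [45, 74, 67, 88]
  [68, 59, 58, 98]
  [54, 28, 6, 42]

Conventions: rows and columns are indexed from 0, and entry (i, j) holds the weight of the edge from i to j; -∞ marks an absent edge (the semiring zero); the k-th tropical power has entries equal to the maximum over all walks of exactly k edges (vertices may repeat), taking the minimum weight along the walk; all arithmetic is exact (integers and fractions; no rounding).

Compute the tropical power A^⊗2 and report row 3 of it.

A^⊗2:
  [54, 56, 56, 56]
  [67, 74, 67, 74]
  [58, 59, 59, 68]
  [42, 54, 28, 54]
Answer: row 3 of A^⊗2 = [42, 54, 28, 54]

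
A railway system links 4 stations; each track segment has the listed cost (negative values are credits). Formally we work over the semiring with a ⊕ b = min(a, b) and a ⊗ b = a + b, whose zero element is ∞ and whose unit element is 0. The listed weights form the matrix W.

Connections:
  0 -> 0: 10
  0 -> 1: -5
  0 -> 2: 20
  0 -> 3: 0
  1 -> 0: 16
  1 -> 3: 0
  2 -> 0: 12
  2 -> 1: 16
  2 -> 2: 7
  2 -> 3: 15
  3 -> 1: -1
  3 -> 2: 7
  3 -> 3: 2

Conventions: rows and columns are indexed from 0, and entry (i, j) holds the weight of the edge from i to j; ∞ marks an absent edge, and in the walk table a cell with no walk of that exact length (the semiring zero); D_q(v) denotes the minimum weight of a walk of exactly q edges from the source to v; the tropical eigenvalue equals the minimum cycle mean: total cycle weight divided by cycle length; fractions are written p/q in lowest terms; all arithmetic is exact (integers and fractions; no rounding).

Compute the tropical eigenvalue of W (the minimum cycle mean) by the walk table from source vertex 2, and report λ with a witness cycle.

q=0: [∞, ∞, 0, ∞]
q=1: [12, 16, 7, 15]
q=2: [19, 7, 14, 12]
q=3: [23, 11, 19, 7]
q=4: [27, 6, 14, 9]
Optimal cycle mean attained by: cycle 1->3->1, total 0 + (-1), length 2.
Answer: λ = -1/2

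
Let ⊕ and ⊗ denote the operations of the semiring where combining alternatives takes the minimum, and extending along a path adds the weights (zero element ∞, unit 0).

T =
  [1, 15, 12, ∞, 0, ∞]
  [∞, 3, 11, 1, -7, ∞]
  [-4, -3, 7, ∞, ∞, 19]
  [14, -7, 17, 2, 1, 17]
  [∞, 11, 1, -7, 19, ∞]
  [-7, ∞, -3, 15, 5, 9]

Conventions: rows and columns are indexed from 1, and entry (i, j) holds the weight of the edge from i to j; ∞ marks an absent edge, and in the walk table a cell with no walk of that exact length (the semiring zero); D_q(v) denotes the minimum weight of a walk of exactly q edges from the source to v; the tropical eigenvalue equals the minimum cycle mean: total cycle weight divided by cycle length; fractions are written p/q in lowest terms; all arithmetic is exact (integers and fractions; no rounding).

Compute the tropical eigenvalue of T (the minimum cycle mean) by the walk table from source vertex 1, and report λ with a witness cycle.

q=0: [0, ∞, ∞, ∞, ∞, ∞]
q=1: [1, 15, 12, ∞, 0, ∞]
q=2: [2, 9, 1, -7, 1, 31]
q=3: [-3, -14, 2, -6, -6, 10]
q=4: [-2, -13, -5, -13, -21, 11]
q=5: [-9, -20, -20, -28, -20, 4]
q=6: [-24, -35, -19, -27, -27, -11]
Optimal cycle mean attained by: cycle 2->5->4->2, total (-7) + (-7) + (-7), length 3.
Answer: λ = -7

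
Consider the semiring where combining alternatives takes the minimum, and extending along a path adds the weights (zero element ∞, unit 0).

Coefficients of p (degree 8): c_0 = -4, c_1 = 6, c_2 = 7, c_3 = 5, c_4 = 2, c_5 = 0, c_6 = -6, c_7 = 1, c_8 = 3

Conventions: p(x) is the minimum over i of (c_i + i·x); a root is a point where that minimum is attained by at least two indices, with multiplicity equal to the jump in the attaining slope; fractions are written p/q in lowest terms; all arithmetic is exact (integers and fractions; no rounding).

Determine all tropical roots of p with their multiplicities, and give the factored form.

hull edge (i=0, c=-4) to (i=6, c=-6): slope -1/3, span 6
hull edge (i=6, c=-6) to (i=8, c=3): slope 9/2, span 2
Factored form: p(x) = 3 ⊗ (x ⊕ (-9/2)) ⊗ (x ⊕ (-9/2)) ⊗ (x ⊕ 1/3) ⊗ (x ⊕ 1/3) ⊗ (x ⊕ 1/3) ⊗ (x ⊕ 1/3) ⊗ (x ⊕ 1/3) ⊗ (x ⊕ 1/3)
Answer: roots = -9/2 (mult 2), 1/3 (mult 6)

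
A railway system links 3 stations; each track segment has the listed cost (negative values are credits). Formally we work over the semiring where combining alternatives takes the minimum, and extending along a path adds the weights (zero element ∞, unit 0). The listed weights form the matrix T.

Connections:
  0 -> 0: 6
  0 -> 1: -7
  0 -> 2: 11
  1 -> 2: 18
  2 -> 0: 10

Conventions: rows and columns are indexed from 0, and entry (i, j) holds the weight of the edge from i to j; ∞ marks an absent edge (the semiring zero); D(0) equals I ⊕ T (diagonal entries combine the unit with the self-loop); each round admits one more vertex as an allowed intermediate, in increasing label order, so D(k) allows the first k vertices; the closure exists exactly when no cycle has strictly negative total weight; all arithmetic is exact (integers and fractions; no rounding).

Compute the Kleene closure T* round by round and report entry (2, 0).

D(0):
  [0, -7, 11]
  [∞, 0, 18]
  [10, ∞, 0]
D(1):
  [0, -7, 11]
  [∞, 0, 18]
  [10, 3, 0]
D(2):
  [0, -7, 11]
  [∞, 0, 18]
  [10, 3, 0]
D(3):
  [0, -7, 11]
  [28, 0, 18]
  [10, 3, 0]
Answer: T*[2][0] = 10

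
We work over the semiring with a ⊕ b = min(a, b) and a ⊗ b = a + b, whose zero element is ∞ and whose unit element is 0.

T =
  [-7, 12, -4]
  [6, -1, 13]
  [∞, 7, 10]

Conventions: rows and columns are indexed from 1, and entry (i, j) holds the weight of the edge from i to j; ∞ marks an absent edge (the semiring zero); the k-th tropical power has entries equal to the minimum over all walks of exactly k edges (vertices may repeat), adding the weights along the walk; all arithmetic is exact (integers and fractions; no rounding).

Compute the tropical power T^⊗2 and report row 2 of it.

T^⊗2:
  [-14, 3, -11]
  [-1, -2, 2]
  [13, 6, 20]
Answer: row 2 of T^⊗2 = [-1, -2, 2]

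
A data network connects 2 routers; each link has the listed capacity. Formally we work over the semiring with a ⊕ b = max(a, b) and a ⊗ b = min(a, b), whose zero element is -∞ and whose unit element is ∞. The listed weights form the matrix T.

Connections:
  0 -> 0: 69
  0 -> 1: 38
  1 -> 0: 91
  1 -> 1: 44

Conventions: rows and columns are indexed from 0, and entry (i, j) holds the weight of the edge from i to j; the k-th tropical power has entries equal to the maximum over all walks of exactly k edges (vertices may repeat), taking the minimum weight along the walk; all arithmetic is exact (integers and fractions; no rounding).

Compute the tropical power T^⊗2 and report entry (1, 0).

T^⊗2:
  [69, 38]
  [69, 44]
Key observation: the optimum is the walk 1->0->0, with weight 91 min 69 = 69.
Optimal value attained by: walk 1->0->0.
Answer: (T^⊗2)[1][0] = 69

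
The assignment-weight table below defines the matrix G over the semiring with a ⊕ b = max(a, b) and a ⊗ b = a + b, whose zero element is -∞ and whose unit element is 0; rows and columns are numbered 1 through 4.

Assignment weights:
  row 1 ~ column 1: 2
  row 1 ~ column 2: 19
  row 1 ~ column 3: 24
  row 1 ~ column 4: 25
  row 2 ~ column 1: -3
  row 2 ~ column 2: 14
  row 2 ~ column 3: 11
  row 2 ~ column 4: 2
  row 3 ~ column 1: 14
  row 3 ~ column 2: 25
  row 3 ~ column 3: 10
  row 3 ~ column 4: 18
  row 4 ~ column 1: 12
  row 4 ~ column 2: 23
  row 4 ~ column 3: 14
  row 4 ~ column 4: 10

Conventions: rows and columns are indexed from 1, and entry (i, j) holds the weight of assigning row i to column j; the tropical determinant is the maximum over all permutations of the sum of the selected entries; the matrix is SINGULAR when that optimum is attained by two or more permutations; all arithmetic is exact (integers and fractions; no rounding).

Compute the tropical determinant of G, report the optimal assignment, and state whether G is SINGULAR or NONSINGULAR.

σ = (1, 2, 3, 4): 2 + 14 + 10 + 10 = 36
σ = (1, 2, 4, 3): 2 + 14 + 18 + 14 = 48
σ = (1, 3, 2, 4): 2 + 11 + 25 + 10 = 48
σ = (1, 3, 4, 2): 2 + 11 + 18 + 23 = 54
σ = (1, 4, 2, 3): 2 + 2 + 25 + 14 = 43
σ = (1, 4, 3, 2): 2 + 2 + 10 + 23 = 37
σ = (2, 1, 3, 4): 19 + (-3) + 10 + 10 = 36
σ = (2, 1, 4, 3): 19 + (-3) + 18 + 14 = 48
σ = (2, 3, 1, 4): 19 + 11 + 14 + 10 = 54
σ = (2, 3, 4, 1): 19 + 11 + 18 + 12 = 60
σ = (2, 4, 1, 3): 19 + 2 + 14 + 14 = 49
σ = (2, 4, 3, 1): 19 + 2 + 10 + 12 = 43
σ = (3, 1, 2, 4): 24 + (-3) + 25 + 10 = 56
σ = (3, 1, 4, 2): 24 + (-3) + 18 + 23 = 62
σ = (3, 2, 1, 4): 24 + 14 + 14 + 10 = 62
σ = (3, 2, 4, 1): 24 + 14 + 18 + 12 = 68
σ = (3, 4, 1, 2): 24 + 2 + 14 + 23 = 63
σ = (3, 4, 2, 1): 24 + 2 + 25 + 12 = 63
σ = (4, 1, 2, 3): 25 + (-3) + 25 + 14 = 61
σ = (4, 1, 3, 2): 25 + (-3) + 10 + 23 = 55
σ = (4, 2, 1, 3): 25 + 14 + 14 + 14 = 67
σ = (4, 2, 3, 1): 25 + 14 + 10 + 12 = 61
σ = (4, 3, 1, 2): 25 + 11 + 14 + 23 = 73
σ = (4, 3, 2, 1): 25 + 11 + 25 + 12 = 73
Optimal value attained by: σ = (4, 3, 1, 2).
Answer: det⊕(G) = 73; verdict: SINGULAR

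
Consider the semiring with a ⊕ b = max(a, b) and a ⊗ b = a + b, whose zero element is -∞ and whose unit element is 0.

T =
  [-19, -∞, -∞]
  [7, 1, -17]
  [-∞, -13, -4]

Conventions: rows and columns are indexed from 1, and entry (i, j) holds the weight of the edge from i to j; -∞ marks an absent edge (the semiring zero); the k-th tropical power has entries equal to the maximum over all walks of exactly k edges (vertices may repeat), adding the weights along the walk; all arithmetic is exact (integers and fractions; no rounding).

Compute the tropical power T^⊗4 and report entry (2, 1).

T^⊗2:
  [-38, -∞, -∞]
  [8, 2, -16]
  [-6, -12, -8]
T^⊗3:
  [-57, -∞, -∞]
  [9, 3, -15]
  [-5, -11, -12]
T^⊗4:
  [-76, -∞, -∞]
  [10, 4, -14]
  [-4, -10, -16]
Key observation: the optimum is the walk 2->2->2->2->1, with weight 1 + 1 + 1 + 7 = 10.
Optimal value attained by: walk 2->2->2->2->1.
Answer: (T^⊗4)[2][1] = 10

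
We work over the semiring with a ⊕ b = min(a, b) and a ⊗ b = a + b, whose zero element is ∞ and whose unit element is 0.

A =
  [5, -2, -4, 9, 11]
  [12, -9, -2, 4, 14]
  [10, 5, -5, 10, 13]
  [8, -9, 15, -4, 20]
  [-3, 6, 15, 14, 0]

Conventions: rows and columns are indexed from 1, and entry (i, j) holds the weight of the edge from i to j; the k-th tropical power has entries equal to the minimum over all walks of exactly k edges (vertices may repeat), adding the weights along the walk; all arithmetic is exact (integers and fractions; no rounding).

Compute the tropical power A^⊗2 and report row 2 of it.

A^⊗2:
  [6, -11, -9, 2, 9]
  [3, -18, -11, -5, 5]
  [5, -4, -10, 5, 8]
  [3, -18, -11, -8, 5]
  [-3, -5, -7, 6, 0]
Answer: row 2 of A^⊗2 = [3, -18, -11, -5, 5]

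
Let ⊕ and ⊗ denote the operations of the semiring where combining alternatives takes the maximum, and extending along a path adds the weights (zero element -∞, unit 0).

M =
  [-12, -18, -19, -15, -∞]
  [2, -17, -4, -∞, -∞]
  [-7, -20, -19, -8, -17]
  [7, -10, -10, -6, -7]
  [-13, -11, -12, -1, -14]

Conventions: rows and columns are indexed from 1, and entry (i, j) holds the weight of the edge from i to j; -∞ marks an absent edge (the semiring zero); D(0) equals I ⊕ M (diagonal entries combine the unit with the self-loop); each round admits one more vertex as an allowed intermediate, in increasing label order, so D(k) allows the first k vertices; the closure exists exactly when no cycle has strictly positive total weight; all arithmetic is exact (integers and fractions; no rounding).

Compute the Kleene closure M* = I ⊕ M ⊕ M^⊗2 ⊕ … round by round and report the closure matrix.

D(0):
  [0, -18, -19, -15, -∞]
  [2, 0, -4, -∞, -∞]
  [-7, -20, 0, -8, -17]
  [7, -10, -10, 0, -7]
  [-13, -11, -12, -1, 0]
D(1):
  [0, -18, -19, -15, -∞]
  [2, 0, -4, -13, -∞]
  [-7, -20, 0, -8, -17]
  [7, -10, -10, 0, -7]
  [-13, -11, -12, -1, 0]
D(2):
  [0, -18, -19, -15, -∞]
  [2, 0, -4, -13, -∞]
  [-7, -20, 0, -8, -17]
  [7, -10, -10, 0, -7]
  [-9, -11, -12, -1, 0]
D(3):
  [0, -18, -19, -15, -36]
  [2, 0, -4, -12, -21]
  [-7, -20, 0, -8, -17]
  [7, -10, -10, 0, -7]
  [-9, -11, -12, -1, 0]
D(4):
  [0, -18, -19, -15, -22]
  [2, 0, -4, -12, -19]
  [-1, -18, 0, -8, -15]
  [7, -10, -10, 0, -7]
  [6, -11, -11, -1, 0]
D(5):
  [0, -18, -19, -15, -22]
  [2, 0, -4, -12, -19]
  [-1, -18, 0, -8, -15]
  [7, -10, -10, 0, -7]
  [6, -11, -11, -1, 0]
Answer: M* = [[0, -18, -19, -15, -22], [2, 0, -4, -12, -19], [-1, -18, 0, -8, -15], [7, -10, -10, 0, -7], [6, -11, -11, -1, 0]]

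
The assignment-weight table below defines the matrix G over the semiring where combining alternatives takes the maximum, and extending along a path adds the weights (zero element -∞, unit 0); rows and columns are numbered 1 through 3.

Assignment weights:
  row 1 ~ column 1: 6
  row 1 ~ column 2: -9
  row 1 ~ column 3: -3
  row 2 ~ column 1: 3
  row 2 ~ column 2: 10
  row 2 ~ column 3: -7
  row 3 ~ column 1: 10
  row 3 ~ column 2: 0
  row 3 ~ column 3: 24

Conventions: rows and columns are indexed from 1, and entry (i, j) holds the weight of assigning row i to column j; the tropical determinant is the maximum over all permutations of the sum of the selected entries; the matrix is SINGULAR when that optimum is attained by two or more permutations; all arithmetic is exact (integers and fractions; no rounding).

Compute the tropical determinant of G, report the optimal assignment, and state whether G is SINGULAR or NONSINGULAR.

σ = (1, 2, 3): 6 + 10 + 24 = 40
σ = (1, 3, 2): 6 + (-7) + 0 = -1
σ = (2, 1, 3): (-9) + 3 + 24 = 18
σ = (2, 3, 1): (-9) + (-7) + 10 = -6
σ = (3, 1, 2): (-3) + 3 + 0 = 0
σ = (3, 2, 1): (-3) + 10 + 10 = 17
Optimal value attained by: σ = (1, 2, 3).
Answer: det⊕(G) = 40; verdict: NONSINGULAR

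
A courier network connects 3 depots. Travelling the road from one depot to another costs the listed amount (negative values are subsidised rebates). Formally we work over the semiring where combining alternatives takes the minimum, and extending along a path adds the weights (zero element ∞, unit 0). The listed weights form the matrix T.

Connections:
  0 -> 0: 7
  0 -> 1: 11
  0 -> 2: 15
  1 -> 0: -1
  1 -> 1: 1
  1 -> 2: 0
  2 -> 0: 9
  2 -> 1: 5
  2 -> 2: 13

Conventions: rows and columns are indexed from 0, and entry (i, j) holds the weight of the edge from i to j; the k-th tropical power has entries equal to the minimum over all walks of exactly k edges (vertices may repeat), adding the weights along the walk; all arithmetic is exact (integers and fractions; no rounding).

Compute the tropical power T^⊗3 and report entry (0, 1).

T^⊗2:
  [10, 12, 11]
  [0, 2, 1]
  [4, 6, 5]
T^⊗3:
  [11, 13, 12]
  [1, 3, 2]
  [5, 7, 6]
Key observation: the optimum is the walk 0->1->1->1, with weight 11 + 1 + 1 = 13.
Optimal value attained by: walk 0->1->1->1.
Answer: (T^⊗3)[0][1] = 13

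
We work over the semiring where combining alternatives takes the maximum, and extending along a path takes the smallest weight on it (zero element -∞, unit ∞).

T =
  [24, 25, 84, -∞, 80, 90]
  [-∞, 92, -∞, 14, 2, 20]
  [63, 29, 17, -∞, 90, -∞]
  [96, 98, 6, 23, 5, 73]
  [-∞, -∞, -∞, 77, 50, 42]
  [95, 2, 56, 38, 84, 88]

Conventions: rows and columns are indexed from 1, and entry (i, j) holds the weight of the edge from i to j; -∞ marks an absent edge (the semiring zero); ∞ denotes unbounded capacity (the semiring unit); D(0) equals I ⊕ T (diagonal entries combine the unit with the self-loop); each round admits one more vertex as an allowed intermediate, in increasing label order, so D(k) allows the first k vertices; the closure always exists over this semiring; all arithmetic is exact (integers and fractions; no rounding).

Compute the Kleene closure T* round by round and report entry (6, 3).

D(0):
  [∞, 25, 84, -∞, 80, 90]
  [-∞, ∞, -∞, 14, 2, 20]
  [63, 29, ∞, -∞, 90, -∞]
  [96, 98, 6, ∞, 5, 73]
  [-∞, -∞, -∞, 77, ∞, 42]
  [95, 2, 56, 38, 84, ∞]
D(1):
  [∞, 25, 84, -∞, 80, 90]
  [-∞, ∞, -∞, 14, 2, 20]
  [63, 29, ∞, -∞, 90, 63]
  [96, 98, 84, ∞, 80, 90]
  [-∞, -∞, -∞, 77, ∞, 42]
  [95, 25, 84, 38, 84, ∞]
D(2):
  [∞, 25, 84, 14, 80, 90]
  [-∞, ∞, -∞, 14, 2, 20]
  [63, 29, ∞, 14, 90, 63]
  [96, 98, 84, ∞, 80, 90]
  [-∞, -∞, -∞, 77, ∞, 42]
  [95, 25, 84, 38, 84, ∞]
D(3):
  [∞, 29, 84, 14, 84, 90]
  [-∞, ∞, -∞, 14, 2, 20]
  [63, 29, ∞, 14, 90, 63]
  [96, 98, 84, ∞, 84, 90]
  [-∞, -∞, -∞, 77, ∞, 42]
  [95, 29, 84, 38, 84, ∞]
D(4):
  [∞, 29, 84, 14, 84, 90]
  [14, ∞, 14, 14, 14, 20]
  [63, 29, ∞, 14, 90, 63]
  [96, 98, 84, ∞, 84, 90]
  [77, 77, 77, 77, ∞, 77]
  [95, 38, 84, 38, 84, ∞]
D(5):
  [∞, 77, 84, 77, 84, 90]
  [14, ∞, 14, 14, 14, 20]
  [77, 77, ∞, 77, 90, 77]
  [96, 98, 84, ∞, 84, 90]
  [77, 77, 77, 77, ∞, 77]
  [95, 77, 84, 77, 84, ∞]
D(6):
  [∞, 77, 84, 77, 84, 90]
  [20, ∞, 20, 20, 20, 20]
  [77, 77, ∞, 77, 90, 77]
  [96, 98, 84, ∞, 84, 90]
  [77, 77, 77, 77, ∞, 77]
  [95, 77, 84, 77, 84, ∞]
Answer: T*[6][3] = 84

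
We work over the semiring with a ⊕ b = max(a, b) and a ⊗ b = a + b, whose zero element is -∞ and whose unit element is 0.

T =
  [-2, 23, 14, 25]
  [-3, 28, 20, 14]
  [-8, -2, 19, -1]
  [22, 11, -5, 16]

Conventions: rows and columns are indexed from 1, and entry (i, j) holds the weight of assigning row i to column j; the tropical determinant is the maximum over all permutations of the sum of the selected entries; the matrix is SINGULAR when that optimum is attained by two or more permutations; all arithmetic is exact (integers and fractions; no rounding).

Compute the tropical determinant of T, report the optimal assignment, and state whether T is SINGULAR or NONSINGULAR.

σ = (1, 2, 3, 4): (-2) + 28 + 19 + 16 = 61
σ = (1, 2, 4, 3): (-2) + 28 + (-1) + (-5) = 20
σ = (1, 3, 2, 4): (-2) + 20 + (-2) + 16 = 32
σ = (1, 3, 4, 2): (-2) + 20 + (-1) + 11 = 28
σ = (1, 4, 2, 3): (-2) + 14 + (-2) + (-5) = 5
σ = (1, 4, 3, 2): (-2) + 14 + 19 + 11 = 42
σ = (2, 1, 3, 4): 23 + (-3) + 19 + 16 = 55
σ = (2, 1, 4, 3): 23 + (-3) + (-1) + (-5) = 14
σ = (2, 3, 1, 4): 23 + 20 + (-8) + 16 = 51
σ = (2, 3, 4, 1): 23 + 20 + (-1) + 22 = 64
σ = (2, 4, 1, 3): 23 + 14 + (-8) + (-5) = 24
σ = (2, 4, 3, 1): 23 + 14 + 19 + 22 = 78
σ = (3, 1, 2, 4): 14 + (-3) + (-2) + 16 = 25
σ = (3, 1, 4, 2): 14 + (-3) + (-1) + 11 = 21
σ = (3, 2, 1, 4): 14 + 28 + (-8) + 16 = 50
σ = (3, 2, 4, 1): 14 + 28 + (-1) + 22 = 63
σ = (3, 4, 1, 2): 14 + 14 + (-8) + 11 = 31
σ = (3, 4, 2, 1): 14 + 14 + (-2) + 22 = 48
σ = (4, 1, 2, 3): 25 + (-3) + (-2) + (-5) = 15
σ = (4, 1, 3, 2): 25 + (-3) + 19 + 11 = 52
σ = (4, 2, 1, 3): 25 + 28 + (-8) + (-5) = 40
σ = (4, 2, 3, 1): 25 + 28 + 19 + 22 = 94
σ = (4, 3, 1, 2): 25 + 20 + (-8) + 11 = 48
σ = (4, 3, 2, 1): 25 + 20 + (-2) + 22 = 65
Optimal value attained by: σ = (4, 2, 3, 1).
Answer: det⊕(T) = 94; verdict: NONSINGULAR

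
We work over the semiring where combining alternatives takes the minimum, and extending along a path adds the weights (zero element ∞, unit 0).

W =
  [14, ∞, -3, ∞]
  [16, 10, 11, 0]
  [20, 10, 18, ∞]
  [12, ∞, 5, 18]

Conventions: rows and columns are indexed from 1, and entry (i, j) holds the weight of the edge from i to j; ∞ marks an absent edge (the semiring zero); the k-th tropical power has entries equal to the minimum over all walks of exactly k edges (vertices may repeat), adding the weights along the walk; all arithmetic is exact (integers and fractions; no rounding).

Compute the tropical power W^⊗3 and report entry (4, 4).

W^⊗2:
  [17, 7, 11, ∞]
  [12, 20, 5, 10]
  [26, 20, 17, 10]
  [25, 15, 9, 36]
W^⊗3:
  [23, 17, 14, 7]
  [22, 15, 9, 20]
  [22, 27, 15, 20]
  [29, 19, 22, 15]
Key observation: the optimum is the walk 4->3->2->4, with weight 5 + 10 + 0 = 15.
Optimal value attained by: walk 4->3->2->4.
Answer: (W^⊗3)[4][4] = 15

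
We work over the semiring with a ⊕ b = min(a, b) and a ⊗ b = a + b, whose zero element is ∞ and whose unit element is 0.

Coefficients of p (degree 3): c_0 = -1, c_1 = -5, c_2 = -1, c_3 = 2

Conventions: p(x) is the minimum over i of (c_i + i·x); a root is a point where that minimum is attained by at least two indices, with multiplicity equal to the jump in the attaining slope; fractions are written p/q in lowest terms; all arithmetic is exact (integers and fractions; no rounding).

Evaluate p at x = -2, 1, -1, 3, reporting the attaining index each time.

p(-2) = min(-1+0·(-2)=-1, -5+1·(-2)=-7, -1+2·(-2)=-5, 2+3·(-2)=-4) = -7 (attained by i=1)
p(1) = min(-1+0·1=-1, -5+1·1=-4, -1+2·1=1, 2+3·1=5) = -4 (attained by i=1)
p(-1) = min(-1+0·(-1)=-1, -5+1·(-1)=-6, -1+2·(-1)=-3, 2+3·(-1)=-1) = -6 (attained by i=1)
p(3) = min(-1+0·3=-1, -5+1·3=-2, -1+2·3=5, 2+3·3=11) = -2 (attained by i=1)
Answer: p(-2) = -7; p(1) = -4; p(-1) = -6; p(3) = -2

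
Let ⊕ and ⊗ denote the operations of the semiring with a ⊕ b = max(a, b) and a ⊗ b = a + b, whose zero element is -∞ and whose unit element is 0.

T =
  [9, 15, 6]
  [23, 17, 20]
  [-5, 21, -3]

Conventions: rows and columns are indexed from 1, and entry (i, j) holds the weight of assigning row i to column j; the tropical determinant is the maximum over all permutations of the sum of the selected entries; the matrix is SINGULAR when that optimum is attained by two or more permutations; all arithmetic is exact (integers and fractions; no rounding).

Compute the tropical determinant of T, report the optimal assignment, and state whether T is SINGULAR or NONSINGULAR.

σ = (1, 2, 3): 9 + 17 + (-3) = 23
σ = (1, 3, 2): 9 + 20 + 21 = 50
σ = (2, 1, 3): 15 + 23 + (-3) = 35
σ = (2, 3, 1): 15 + 20 + (-5) = 30
σ = (3, 1, 2): 6 + 23 + 21 = 50
σ = (3, 2, 1): 6 + 17 + (-5) = 18
Optimal value attained by: σ = (1, 3, 2).
Answer: det⊕(T) = 50; verdict: SINGULAR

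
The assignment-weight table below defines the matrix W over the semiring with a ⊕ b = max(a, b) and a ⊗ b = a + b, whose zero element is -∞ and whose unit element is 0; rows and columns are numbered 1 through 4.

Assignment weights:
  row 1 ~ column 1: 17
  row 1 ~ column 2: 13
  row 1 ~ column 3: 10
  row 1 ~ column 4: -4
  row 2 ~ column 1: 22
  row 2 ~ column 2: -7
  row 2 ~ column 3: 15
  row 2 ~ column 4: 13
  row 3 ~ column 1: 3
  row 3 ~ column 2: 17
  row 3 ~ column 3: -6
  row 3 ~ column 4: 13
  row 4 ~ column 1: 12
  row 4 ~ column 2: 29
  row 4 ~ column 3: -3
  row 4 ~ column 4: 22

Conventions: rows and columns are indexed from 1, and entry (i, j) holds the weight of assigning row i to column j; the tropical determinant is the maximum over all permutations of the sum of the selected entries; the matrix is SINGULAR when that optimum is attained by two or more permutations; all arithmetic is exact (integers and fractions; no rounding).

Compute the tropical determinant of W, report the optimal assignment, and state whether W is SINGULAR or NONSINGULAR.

σ = (1, 2, 3, 4): 17 + (-7) + (-6) + 22 = 26
σ = (1, 2, 4, 3): 17 + (-7) + 13 + (-3) = 20
σ = (1, 3, 2, 4): 17 + 15 + 17 + 22 = 71
σ = (1, 3, 4, 2): 17 + 15 + 13 + 29 = 74
σ = (1, 4, 2, 3): 17 + 13 + 17 + (-3) = 44
σ = (1, 4, 3, 2): 17 + 13 + (-6) + 29 = 53
σ = (2, 1, 3, 4): 13 + 22 + (-6) + 22 = 51
σ = (2, 1, 4, 3): 13 + 22 + 13 + (-3) = 45
σ = (2, 3, 1, 4): 13 + 15 + 3 + 22 = 53
σ = (2, 3, 4, 1): 13 + 15 + 13 + 12 = 53
σ = (2, 4, 1, 3): 13 + 13 + 3 + (-3) = 26
σ = (2, 4, 3, 1): 13 + 13 + (-6) + 12 = 32
σ = (3, 1, 2, 4): 10 + 22 + 17 + 22 = 71
σ = (3, 1, 4, 2): 10 + 22 + 13 + 29 = 74
σ = (3, 2, 1, 4): 10 + (-7) + 3 + 22 = 28
σ = (3, 2, 4, 1): 10 + (-7) + 13 + 12 = 28
σ = (3, 4, 1, 2): 10 + 13 + 3 + 29 = 55
σ = (3, 4, 2, 1): 10 + 13 + 17 + 12 = 52
σ = (4, 1, 2, 3): (-4) + 22 + 17 + (-3) = 32
σ = (4, 1, 3, 2): (-4) + 22 + (-6) + 29 = 41
σ = (4, 2, 1, 3): (-4) + (-7) + 3 + (-3) = -11
σ = (4, 2, 3, 1): (-4) + (-7) + (-6) + 12 = -5
σ = (4, 3, 1, 2): (-4) + 15 + 3 + 29 = 43
σ = (4, 3, 2, 1): (-4) + 15 + 17 + 12 = 40
Optimal value attained by: σ = (1, 3, 4, 2).
Answer: det⊕(W) = 74; verdict: SINGULAR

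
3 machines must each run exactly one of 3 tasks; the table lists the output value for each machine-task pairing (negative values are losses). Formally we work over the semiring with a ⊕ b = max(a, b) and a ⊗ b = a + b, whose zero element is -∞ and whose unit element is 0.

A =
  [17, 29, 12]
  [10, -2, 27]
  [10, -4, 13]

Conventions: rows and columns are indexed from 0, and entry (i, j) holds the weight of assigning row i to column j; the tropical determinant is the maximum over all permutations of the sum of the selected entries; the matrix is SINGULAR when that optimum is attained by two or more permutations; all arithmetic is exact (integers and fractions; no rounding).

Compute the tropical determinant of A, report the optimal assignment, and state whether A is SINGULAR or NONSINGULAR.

σ = (0, 1, 2): 17 + (-2) + 13 = 28
σ = (0, 2, 1): 17 + 27 + (-4) = 40
σ = (1, 0, 2): 29 + 10 + 13 = 52
σ = (1, 2, 0): 29 + 27 + 10 = 66
σ = (2, 0, 1): 12 + 10 + (-4) = 18
σ = (2, 1, 0): 12 + (-2) + 10 = 20
Optimal value attained by: σ = (1, 2, 0).
Answer: det⊕(A) = 66; verdict: NONSINGULAR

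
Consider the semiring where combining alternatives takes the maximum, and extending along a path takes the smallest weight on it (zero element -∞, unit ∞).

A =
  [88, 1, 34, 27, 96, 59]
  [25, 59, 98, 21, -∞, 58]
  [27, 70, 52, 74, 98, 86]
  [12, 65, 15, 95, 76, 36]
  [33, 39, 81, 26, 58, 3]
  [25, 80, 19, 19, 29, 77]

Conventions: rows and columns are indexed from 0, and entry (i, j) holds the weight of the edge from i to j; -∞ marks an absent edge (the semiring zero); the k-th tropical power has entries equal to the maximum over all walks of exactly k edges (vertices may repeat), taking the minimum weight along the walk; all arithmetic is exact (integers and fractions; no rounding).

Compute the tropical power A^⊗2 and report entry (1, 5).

A^⊗2:
  [88, 59, 81, 34, 88, 59]
  [27, 70, 59, 74, 98, 86]
  [33, 80, 81, 74, 74, 77]
  [33, 65, 76, 95, 76, 58]
  [33, 70, 58, 74, 81, 81]
  [29, 77, 80, 26, 29, 77]
Key observation: the optimum is the walk 1->2->5, with weight 98 min 86 = 86.
Optimal value attained by: walk 1->2->5.
Answer: (A^⊗2)[1][5] = 86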